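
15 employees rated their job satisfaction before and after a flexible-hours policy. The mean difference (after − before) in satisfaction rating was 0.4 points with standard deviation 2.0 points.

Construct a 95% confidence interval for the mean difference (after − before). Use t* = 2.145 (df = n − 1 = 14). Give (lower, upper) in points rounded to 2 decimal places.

Paired design: SE = s_d/√n = 2.0/√15 = 0.5164.
t* = 2.145; margin of error = 2.145 × 0.5164 = 1.1077.
0.4 ± 1.1077 → (-0.71, 1.51).

(-0.71, 1.51)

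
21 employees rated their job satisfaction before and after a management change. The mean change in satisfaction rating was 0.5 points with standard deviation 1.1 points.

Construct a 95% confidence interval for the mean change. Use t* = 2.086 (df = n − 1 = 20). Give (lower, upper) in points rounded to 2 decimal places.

This is a matched-pairs design, so SE = s_d/√n = 1.1/√21 = 0.2400.
Margin = 2.086 × 0.2400 = 0.5006; the interval is 0.5 ± 0.5006 = (0.00, 1.00).

(0.00, 1.00)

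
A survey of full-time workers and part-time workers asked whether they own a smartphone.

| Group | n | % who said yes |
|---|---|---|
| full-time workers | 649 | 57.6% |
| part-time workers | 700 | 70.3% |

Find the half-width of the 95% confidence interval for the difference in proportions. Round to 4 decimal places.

Each SE is √(p̂(1−p̂)/n): √(0.5760·0.4240/649) = 0.01940 and √(0.7030·0.2970/700) = 0.01727.
SE(p̂₁ − p̂₂) = √(SE₁² + SE₂²) = √(0.00037636 + 0.0002982529) = 0.02597, since the two samples are independent.
At 95% confidence z* = 1.960; margin = 1.960 × 0.02597 = 0.05090.

0.0509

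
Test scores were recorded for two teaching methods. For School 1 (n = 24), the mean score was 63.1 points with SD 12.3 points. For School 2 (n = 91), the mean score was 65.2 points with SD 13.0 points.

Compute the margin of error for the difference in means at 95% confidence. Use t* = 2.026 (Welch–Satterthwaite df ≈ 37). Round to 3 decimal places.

SE₁ = s₁/√n₁ = 12.3/√24 = 2.5107; SE₂ = 13.0/√91 = 1.3628.
Independent samples, unequal variances: SE_diff = √(SE₁² + SE₂²) = √(6.30361449 + 1.85722384) = 2.8567.
t* = 2.026, so margin of error = 2.026 × 2.8567 = 5.7877.

5.788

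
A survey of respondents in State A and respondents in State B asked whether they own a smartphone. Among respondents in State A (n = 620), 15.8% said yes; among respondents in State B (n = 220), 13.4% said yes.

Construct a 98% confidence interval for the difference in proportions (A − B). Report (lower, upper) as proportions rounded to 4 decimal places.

(-0.0394, 0.0874)

SE₁ = √(p̂₁(1−p̂₁)/n₁) = √(0.1580·0.8420/620) = 0.01465; SE₂ = √(0.1340·0.8660/220) = 0.02297.
Independent samples: SE of the difference = √(SE₁² + SE₂²) = √(0.0002146225 + 0.0005276209) = 0.02724.
z* for 98% confidence is 2.326, so the margin of error is 2.326 × 0.02724 = 0.06336.
Point estimate p̂₁ − p̂₂ = 0.1580 − 0.1340 = 0.0240.
0.0240 ± 0.06336 → (-0.0394, 0.0874).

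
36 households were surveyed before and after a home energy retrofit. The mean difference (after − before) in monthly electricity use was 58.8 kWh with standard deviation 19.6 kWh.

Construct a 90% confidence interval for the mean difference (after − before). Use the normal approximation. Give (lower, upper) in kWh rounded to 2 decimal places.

(53.43, 64.17)

Paired design: SE = s_d/√n = 19.6/√36 = 3.2667.
z* = 1.645; margin of error = 1.645 × 3.2667 = 5.3737.
58.8 ± 5.3737 → (53.43, 64.17).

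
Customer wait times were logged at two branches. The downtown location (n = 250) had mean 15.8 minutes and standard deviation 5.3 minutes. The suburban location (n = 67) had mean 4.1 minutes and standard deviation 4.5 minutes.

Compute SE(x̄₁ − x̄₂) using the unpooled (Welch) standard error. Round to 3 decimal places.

0.644

SE₁ = s₁/√n₁ = 5.3/√250 = 0.3352; SE₂ = 4.5/√67 = 0.5498.
Independent samples, unequal variances: SE_diff = √(SE₁² + SE₂²) = √(0.11235904 + 0.30228004) = 0.6439.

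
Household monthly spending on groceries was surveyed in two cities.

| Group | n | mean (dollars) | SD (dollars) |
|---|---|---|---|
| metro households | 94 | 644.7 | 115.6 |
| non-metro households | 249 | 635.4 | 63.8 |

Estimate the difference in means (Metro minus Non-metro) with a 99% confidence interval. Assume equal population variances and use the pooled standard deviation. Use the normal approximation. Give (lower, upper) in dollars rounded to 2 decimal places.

(-16.04, 34.64)

Pooled variance s_p² = [93·115.6² + 248·63.8²] / (94+249−2) = 6604.8727, so s_p = 81.2704.
SE_diff = s_p·√(1/n₁ + 1/n₂) = 81.2704·√(1/94 + 1/249) = 9.8382.
z* = 2.576; margin = 2.576 × 9.8382 = 25.3432.
Difference = 644.7 − 635.4 = 9.3000.
9.3000 ± 25.3432 → (-16.04, 34.64).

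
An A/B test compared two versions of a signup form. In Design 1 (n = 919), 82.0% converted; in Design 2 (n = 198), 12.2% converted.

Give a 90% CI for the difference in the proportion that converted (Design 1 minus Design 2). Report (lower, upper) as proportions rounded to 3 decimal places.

The two standard errors are √(0.8200×0.1800/919) = 0.01267 and √(0.1220×0.8780/198) = 0.02326.
Because the samples are independent, SE_diff = √(0.01267² + 0.02326²) = 0.02649.
Using z* = 1.645 for 90%, ME = 1.645 × 0.02649 = 0.04358.
p̂₁ − p̂₂ = 0.6980; interval 0.6980 ± 0.04358 gives (0.654, 0.742).

(0.654, 0.742)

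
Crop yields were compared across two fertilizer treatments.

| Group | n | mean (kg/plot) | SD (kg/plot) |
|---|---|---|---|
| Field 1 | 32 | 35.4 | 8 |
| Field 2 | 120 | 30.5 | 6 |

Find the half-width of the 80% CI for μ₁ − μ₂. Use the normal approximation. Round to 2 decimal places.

Per-group SEs: s₁/√n₁ = 8/√32 = 1.4142, s₂/√n₂ = 6/√120 = 0.5477.
Unpooled SE of the difference: √(1.99996164 + 0.29997529) = 1.5166.
Margin of error = z* · SE = 1.282 × 1.5166 = 1.9443.

1.94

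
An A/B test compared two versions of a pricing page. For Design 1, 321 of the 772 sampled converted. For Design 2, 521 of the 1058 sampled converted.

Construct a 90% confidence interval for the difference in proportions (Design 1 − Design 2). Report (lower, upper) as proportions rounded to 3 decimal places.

Sample proportions: 321/772 = 0.4158, 521/1058 = 0.4924.
Each SE is √(p̂(1−p̂)/n): √(0.4158·0.5842/772) = 0.01774 and √(0.4924·0.5076/1058) = 0.01537.
SE(p̂₁ − p̂₂) = √(SE₁² + SE₂²) = √(0.0003147076 + 0.0002362369) = 0.02347, since the two samples are independent.
At 90% confidence z* = 1.645; margin = 1.645 × 0.02347 = 0.03861.
The difference is 0.4158 − 0.4924 = -0.0766, so the interval is -0.0766 ± 0.03861 = (-0.115, -0.038).

(-0.115, -0.038)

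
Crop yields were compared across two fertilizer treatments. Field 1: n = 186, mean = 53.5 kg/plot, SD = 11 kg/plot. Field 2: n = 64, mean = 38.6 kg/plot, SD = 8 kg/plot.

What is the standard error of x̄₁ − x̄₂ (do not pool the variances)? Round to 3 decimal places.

Per-group SEs: s₁/√n₁ = 11/√186 = 0.8066, s₂/√n₂ = 8/√64 = 1.0000.
Unpooled SE of the difference: √(0.65060356 + 1.0) = 1.2848.

1.285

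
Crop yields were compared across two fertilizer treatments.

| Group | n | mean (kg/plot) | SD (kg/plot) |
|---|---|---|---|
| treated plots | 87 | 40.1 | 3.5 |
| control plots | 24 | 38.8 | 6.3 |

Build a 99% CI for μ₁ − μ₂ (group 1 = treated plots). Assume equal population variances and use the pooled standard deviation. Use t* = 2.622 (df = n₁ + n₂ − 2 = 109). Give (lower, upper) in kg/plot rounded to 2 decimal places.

s_p = √[((n₁−1)s₁² + (n₂−1)s₂²)/(n₁+n₂−2)] = √[(86·3.5² + 23·6.3²)/109] = 4.2474.
SE = 4.2474·√(1/87 + 1/24) = 0.9793.
With t* = 2.622, margin = 2.622 × 0.9793 = 2.5677.
x̄₁ − x̄₂ = 40.1 − 38.8 = 1.3000; interval 1.3000 ± 2.5677 = (-1.27, 3.87).

(-1.27, 3.87)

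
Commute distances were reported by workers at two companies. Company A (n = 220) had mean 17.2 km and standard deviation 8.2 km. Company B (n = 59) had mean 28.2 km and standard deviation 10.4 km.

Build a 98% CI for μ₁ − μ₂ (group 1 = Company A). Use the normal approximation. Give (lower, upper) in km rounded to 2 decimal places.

(-14.40, -7.60)

SE₁ = s₁/√n₁ = 8.2/√220 = 0.5528; SE₂ = 10.4/√59 = 1.3540.
Independent samples, unequal variances: SE_diff = √(SE₁² + SE₂²) = √(0.30558784 + 1.833316) = 1.4625.
z* = 2.326, so margin of error = 2.326 × 1.4625 = 3.4018.
Difference in means = 17.2 − 28.2 = -11.0000.
-11.0000 ± 3.4018 → (-14.40, -7.60).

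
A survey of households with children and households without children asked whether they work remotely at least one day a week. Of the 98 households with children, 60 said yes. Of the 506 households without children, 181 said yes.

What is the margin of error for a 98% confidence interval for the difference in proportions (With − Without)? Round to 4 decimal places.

0.1248

p̂₁ = 60/98 = 0.6122 and p̂₂ = 181/506 = 0.3577.
SE₁ = √(p̂₁(1−p̂₁)/n₁) = √(0.6122·0.3878/98) = 0.04922; SE₂ = √(0.3577·0.6423/506) = 0.02131.
Independent samples: SE of the difference = √(SE₁² + SE₂²) = √(0.0024226084 + 0.0004541161) = 0.05364.
z* for 98% confidence is 2.326, so the margin of error is 2.326 × 0.05364 = 0.12477.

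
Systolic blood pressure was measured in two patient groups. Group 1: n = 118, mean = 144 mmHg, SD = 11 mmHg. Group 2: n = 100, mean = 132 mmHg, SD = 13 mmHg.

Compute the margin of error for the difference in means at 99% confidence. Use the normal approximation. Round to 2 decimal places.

Standard errors of each mean: 11/√118 = 1.0126 and 13/√100 = 1.3000.
SE(x̄₁ − x̄₂) = √(1.0126² + 1.3000²) = 1.6478 for independent samples with unequal variances.
With z* = 2.576, the margin is 2.576 × 1.6478 = 4.2447.

4.24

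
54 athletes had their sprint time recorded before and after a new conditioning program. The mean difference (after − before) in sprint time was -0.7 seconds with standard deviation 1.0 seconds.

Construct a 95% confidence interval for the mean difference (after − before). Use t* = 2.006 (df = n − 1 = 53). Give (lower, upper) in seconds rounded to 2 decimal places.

This is a matched-pairs design, so SE = s_d/√n = 1.0/√54 = 0.1361.
Margin = 2.006 × 0.1361 = 0.2730; the interval is -0.7 ± 0.2730 = (-0.97, -0.43).

(-0.97, -0.43)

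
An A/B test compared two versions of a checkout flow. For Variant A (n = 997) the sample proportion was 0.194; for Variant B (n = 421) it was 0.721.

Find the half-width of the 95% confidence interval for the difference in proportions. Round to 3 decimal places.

SE₁ = √(p̂₁(1−p̂₁)/n₁) = √(0.1940·0.8060/997) = 0.01252; SE₂ = √(0.7210·0.2790/421) = 0.02186.
Independent samples: SE of the difference = √(SE₁² + SE₂²) = √(0.0001567504 + 0.0004778596) = 0.02519.
z* for 95% confidence is 1.960, so the margin of error is 1.960 × 0.02519 = 0.04937.

0.049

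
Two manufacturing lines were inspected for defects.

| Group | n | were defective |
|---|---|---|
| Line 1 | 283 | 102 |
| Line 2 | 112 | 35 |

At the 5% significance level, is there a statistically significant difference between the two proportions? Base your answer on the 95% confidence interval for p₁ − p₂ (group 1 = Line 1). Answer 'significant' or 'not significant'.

Sample proportions: 102/283 = 0.3604, 35/112 = 0.3125.
Each SE is √(p̂(1−p̂)/n): √(0.3604·0.6396/283) = 0.02854 and √(0.3125·0.6875/112) = 0.04380.
SE(p̂₁ − p̂₂) = √(SE₁² + SE₂²) = √(0.0008145316 + 0.00191844) = 0.05228, since the two samples are independent.
At 95% confidence z* = 1.960; margin = 1.960 × 0.05228 = 0.10247.
The difference is 0.3604 − 0.3125 = 0.0479, so the interval is 0.0479 ± 0.10247 = (-0.05457, 0.15037).
The interval (-0.05457, 0.15037) contains 0, so the difference is not significant.

not significant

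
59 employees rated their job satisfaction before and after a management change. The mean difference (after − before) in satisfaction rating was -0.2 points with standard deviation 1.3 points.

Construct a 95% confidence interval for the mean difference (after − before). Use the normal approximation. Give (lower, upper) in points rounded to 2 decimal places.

(-0.53, 0.13)

This is a matched-pairs design, so SE = s_d/√n = 1.3/√59 = 0.1692.
Margin = 1.960 × 0.1692 = 0.3316; the interval is -0.2 ± 0.3316 = (-0.53, 0.13).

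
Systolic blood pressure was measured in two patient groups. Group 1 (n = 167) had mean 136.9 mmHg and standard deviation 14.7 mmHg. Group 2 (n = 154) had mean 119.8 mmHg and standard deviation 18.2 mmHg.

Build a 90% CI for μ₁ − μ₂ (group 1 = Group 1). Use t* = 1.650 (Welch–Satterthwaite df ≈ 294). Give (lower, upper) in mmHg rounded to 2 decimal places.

(14.04, 20.16)

Per-group SEs: s₁/√n₁ = 14.7/√167 = 1.1375, s₂/√n₂ = 18.2/√154 = 1.4666.
Unpooled SE of the difference: √(1.29390625 + 2.15091556) = 1.8560.
Margin of error = t* · SE = 1.650 × 1.8560 = 3.0624.
x̄₁ − x̄₂ = 136.9 − 119.8 = 17.1000.
CI: 17.1000 ± 3.0624 = (14.04, 20.16).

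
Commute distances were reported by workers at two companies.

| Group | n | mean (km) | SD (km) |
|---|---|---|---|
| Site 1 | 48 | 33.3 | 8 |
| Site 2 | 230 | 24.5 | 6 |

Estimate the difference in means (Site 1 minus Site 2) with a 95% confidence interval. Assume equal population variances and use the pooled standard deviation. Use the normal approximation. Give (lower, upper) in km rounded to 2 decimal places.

(6.81, 10.79)

s_p = √[((n₁−1)s₁² + (n₂−1)s₂²)/(n₁+n₂−2)] = √[(47·8² + 229·6²)/276] = 6.3850.
SE = 6.3850·√(1/48 + 1/230) = 1.0132.
With z* = 1.960, margin = 1.960 × 1.0132 = 1.9859.
x̄₁ − x̄₂ = 33.3 − 24.5 = 8.8000; interval 8.8000 ± 1.9859 = (6.81, 10.79).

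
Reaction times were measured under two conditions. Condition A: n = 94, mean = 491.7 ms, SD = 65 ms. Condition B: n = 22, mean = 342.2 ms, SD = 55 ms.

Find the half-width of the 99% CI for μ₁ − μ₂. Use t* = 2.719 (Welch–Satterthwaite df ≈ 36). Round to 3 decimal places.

36.726

Standard errors of each mean: 65/√94 = 6.7042 and 55/√22 = 11.7260.
SE(x̄₁ − x̄₂) = √(6.7042² + 11.7260²) = 13.5072 for independent samples with unequal variances.
With t* = 2.719, the margin is 2.719 × 13.5072 = 36.7261.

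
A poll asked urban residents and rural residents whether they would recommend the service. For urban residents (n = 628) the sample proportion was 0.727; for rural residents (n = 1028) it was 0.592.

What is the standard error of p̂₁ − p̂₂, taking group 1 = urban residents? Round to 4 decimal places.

SE₁ = √(p̂₁(1−p̂₁)/n₁) = √(0.7270·0.2730/628) = 0.01778; SE₂ = √(0.5920·0.4080/1028) = 0.01533.
Independent samples: SE of the difference = √(SE₁² + SE₂²) = √(0.0003161284 + 0.0002350089) = 0.02348.

0.0235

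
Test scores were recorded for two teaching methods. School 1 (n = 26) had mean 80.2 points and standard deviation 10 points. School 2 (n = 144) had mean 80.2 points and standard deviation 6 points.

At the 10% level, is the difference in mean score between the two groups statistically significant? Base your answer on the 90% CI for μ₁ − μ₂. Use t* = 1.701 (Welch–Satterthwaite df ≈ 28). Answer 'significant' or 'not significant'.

Per-group SEs: s₁/√n₁ = 10/√26 = 1.9612, s₂/√n₂ = 6/√144 = 0.5000.
Unpooled SE of the difference: √(3.84630544 + 0.25) = 2.0239.
Margin of error = t* · SE = 1.701 × 2.0239 = 3.4427.
x̄₁ − x̄₂ = 80.2 − 80.2 = 0.0000.
CI: 0.0000 ± 3.4427 = (-3.4427, 3.4427).
The interval (-3.4427, 3.4427) contains 0, so the difference is not significant.

not significant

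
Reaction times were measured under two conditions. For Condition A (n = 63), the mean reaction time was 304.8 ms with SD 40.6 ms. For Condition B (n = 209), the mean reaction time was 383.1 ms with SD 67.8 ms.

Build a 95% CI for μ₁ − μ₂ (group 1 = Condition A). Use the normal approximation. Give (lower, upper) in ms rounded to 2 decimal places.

(-91.90, -64.70)

Standard errors of each mean: 40.6/√63 = 5.1151 and 67.8/√209 = 4.6898.
SE(x̄₁ − x̄₂) = √(5.1151² + 4.6898²) = 6.9396 for independent samples with unequal variances.
With z* = 1.960, the margin is 1.960 × 6.9396 = 13.6016.
x̄₁ − x̄₂ = 304.8 − 383.1 = -78.3000; the interval is -78.3000 ± 13.6016 = (-91.90, -64.70).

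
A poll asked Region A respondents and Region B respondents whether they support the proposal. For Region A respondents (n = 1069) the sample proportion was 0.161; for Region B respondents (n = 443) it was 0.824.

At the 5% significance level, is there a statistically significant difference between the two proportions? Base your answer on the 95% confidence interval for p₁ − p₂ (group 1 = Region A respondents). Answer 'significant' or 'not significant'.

significant

Each SE is √(p̂(1−p̂)/n): √(0.1610·0.8390/1069) = 0.01124 and √(0.8240·0.1760/443) = 0.01809.
SE(p̂₁ − p̂₂) = √(SE₁² + SE₂²) = √(0.0001263376 + 0.0003272481) = 0.02130, since the two samples are independent.
At 95% confidence z* = 1.960; margin = 1.960 × 0.02130 = 0.04175.
The difference is 0.1610 − 0.8240 = -0.6630, so the interval is -0.6630 ± 0.04175 = (-0.70475, -0.62125).
The interval (-0.70475, -0.62125) does not contain 0, so the difference is significant.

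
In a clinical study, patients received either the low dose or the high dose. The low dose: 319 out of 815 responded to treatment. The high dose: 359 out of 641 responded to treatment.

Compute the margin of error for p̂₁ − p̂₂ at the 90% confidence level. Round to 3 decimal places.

0.043

First, p̂₁ = 319/815 = 0.3914; p̂₂ = 359/641 = 0.5601.
The two standard errors are √(0.3914×0.6086/815) = 0.01710 and √(0.5601×0.4399/641) = 0.01961.
Because the samples are independent, SE_diff = √(0.01710² + 0.01961²) = 0.02602.
Using z* = 1.645 for 90%, ME = 1.645 × 0.02602 = 0.04280.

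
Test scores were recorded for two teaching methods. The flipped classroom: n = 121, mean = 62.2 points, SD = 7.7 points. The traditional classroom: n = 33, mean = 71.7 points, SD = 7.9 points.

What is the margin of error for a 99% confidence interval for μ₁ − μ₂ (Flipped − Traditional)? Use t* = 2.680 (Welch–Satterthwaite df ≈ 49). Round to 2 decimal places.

4.14

SE₁ = s₁/√n₁ = 7.7/√121 = 0.7000; SE₂ = 7.9/√33 = 1.3752.
Independent samples, unequal variances: SE_diff = √(SE₁² + SE₂²) = √(0.49 + 1.89117504) = 1.5431.
t* = 2.680, so margin of error = 2.680 × 1.5431 = 4.1355.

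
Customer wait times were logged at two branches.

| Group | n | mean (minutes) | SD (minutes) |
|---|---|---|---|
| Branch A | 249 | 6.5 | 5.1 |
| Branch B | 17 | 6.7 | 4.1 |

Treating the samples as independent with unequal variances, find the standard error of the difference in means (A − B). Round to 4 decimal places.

SE₁ = s₁/√n₁ = 5.1/√249 = 0.3232; SE₂ = 4.1/√17 = 0.9944.
Independent samples, unequal variances: SE_diff = √(SE₁² + SE₂²) = √(0.10445824 + 0.98883136) = 1.0456.

1.0456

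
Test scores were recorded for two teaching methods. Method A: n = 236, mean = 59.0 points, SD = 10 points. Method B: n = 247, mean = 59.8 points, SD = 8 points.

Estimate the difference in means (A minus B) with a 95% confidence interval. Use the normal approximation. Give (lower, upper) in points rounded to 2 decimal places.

(-2.42, 0.82)

Per-group SEs: s₁/√n₁ = 10/√236 = 0.6509, s₂/√n₂ = 8/√247 = 0.5090.
Unpooled SE of the difference: √(0.42367081 + 0.259081) = 0.8263.
Margin of error = z* · SE = 1.960 × 0.8263 = 1.6195.
x̄₁ − x̄₂ = 59.0 − 59.8 = -0.8000.
CI: -0.8000 ± 1.6195 = (-2.42, 0.82).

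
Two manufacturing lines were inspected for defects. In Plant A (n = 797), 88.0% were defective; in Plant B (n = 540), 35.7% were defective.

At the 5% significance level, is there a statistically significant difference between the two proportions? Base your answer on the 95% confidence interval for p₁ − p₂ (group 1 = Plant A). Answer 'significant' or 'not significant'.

Each SE is √(p̂(1−p̂)/n): √(0.8800·0.1200/797) = 0.01151 and √(0.3570·0.6430/540) = 0.02062.
SE(p̂₁ − p̂₂) = √(SE₁² + SE₂²) = √(0.0001324801 + 0.0004251844) = 0.02361, since the two samples are independent.
At 95% confidence z* = 1.960; margin = 1.960 × 0.02361 = 0.04628.
The difference is 0.8800 − 0.3570 = 0.5230, so the interval is 0.5230 ± 0.04628 = (0.47672, 0.56928).
The interval (0.47672, 0.56928) does not contain 0, so the difference is significant.

significant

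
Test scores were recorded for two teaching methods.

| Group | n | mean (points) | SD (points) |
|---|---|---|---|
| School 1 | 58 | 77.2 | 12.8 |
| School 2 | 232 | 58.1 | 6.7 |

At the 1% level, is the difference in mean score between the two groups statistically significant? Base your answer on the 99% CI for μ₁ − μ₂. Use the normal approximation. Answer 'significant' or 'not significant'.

significant

SE₁ = s₁/√n₁ = 12.8/√58 = 1.6807; SE₂ = 6.7/√232 = 0.4399.
Independent samples, unequal variances: SE_diff = √(SE₁² + SE₂²) = √(2.82475249 + 0.19351201) = 1.7373.
z* = 2.576, so margin of error = 2.576 × 1.7373 = 4.4753.
Difference in means = 77.2 − 58.1 = 19.1000.
19.1000 ± 4.4753 → (14.6247, 23.5753).
The interval (14.6247, 23.5753) does not contain 0, so the difference is significant.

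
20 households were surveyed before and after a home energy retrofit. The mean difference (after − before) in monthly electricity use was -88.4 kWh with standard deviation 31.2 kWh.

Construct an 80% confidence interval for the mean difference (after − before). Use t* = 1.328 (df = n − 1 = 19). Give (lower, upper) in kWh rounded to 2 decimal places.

(-97.66, -79.14)

This is a matched-pairs design, so SE = s_d/√n = 31.2/√20 = 6.9765.
Margin = 1.328 × 6.9765 = 9.2648; the interval is -88.4 ± 9.2648 = (-97.66, -79.14).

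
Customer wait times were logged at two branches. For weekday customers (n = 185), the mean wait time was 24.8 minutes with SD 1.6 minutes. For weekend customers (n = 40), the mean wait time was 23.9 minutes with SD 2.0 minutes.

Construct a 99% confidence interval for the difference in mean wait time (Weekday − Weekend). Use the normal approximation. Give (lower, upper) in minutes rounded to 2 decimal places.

(0.03, 1.77)

SE₁ = s₁/√n₁ = 1.6/√185 = 0.1176; SE₂ = 2.0/√40 = 0.3162.
Independent samples, unequal variances: SE_diff = √(SE₁² + SE₂²) = √(0.01382976 + 0.09998244) = 0.3374.
z* = 2.576, so margin of error = 2.576 × 0.3374 = 0.8691.
Difference in means = 24.8 − 23.9 = 0.9000.
0.9000 ± 0.8691 → (0.03, 1.77).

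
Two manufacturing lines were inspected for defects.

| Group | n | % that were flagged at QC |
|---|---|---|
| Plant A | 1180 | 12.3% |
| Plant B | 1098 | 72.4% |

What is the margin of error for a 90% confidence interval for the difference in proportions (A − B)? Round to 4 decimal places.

0.0272

The two standard errors are √(0.1230×0.8770/1180) = 0.00956 and √(0.7240×0.2760/1098) = 0.01349.
Because the samples are independent, SE_diff = √(0.00956² + 0.01349²) = 0.01653.
Using z* = 1.645 for 90%, ME = 1.645 × 0.01653 = 0.02719.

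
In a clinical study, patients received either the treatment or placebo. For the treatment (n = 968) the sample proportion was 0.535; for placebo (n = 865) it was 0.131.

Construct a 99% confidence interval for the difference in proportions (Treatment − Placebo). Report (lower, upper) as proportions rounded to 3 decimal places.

(0.353, 0.455)

The two standard errors are √(0.5350×0.4650/968) = 0.01603 and √(0.1310×0.8690/865) = 0.01147.
Because the samples are independent, SE_diff = √(0.01603² + 0.01147²) = 0.01971.
Using z* = 2.576 for 99%, ME = 2.576 × 0.01971 = 0.05077.
p̂₁ − p̂₂ = 0.4040; interval 0.4040 ± 0.05077 gives (0.353, 0.455).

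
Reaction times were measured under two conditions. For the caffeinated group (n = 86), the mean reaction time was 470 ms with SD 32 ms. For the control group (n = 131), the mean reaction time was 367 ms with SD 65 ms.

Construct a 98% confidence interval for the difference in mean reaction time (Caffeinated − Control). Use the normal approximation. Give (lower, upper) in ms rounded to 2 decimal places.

(87.54, 118.46)

SE₁ = s₁/√n₁ = 32/√86 = 3.4506; SE₂ = 65/√131 = 5.6791.
Independent samples, unequal variances: SE_diff = √(SE₁² + SE₂²) = √(11.90664036 + 32.25217681) = 6.6452.
z* = 2.326, so margin of error = 2.326 × 6.6452 = 15.4567.
Difference in means = 470 − 367 = 103.0000.
103.0000 ± 15.4567 → (87.54, 118.46).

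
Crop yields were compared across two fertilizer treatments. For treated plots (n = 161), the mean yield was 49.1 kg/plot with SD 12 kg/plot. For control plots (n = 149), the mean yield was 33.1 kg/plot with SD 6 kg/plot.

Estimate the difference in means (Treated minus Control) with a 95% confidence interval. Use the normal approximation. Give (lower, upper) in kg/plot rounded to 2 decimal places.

SE₁ = s₁/√n₁ = 12/√161 = 0.9457; SE₂ = 6/√149 = 0.4915.
Independent samples, unequal variances: SE_diff = √(SE₁² + SE₂²) = √(0.89434849 + 0.24157225) = 1.0658.
z* = 1.960, so margin of error = 1.960 × 1.0658 = 2.0890.
Difference in means = 49.1 − 33.1 = 16.0000.
16.0000 ± 2.0890 → (13.91, 18.09).

(13.91, 18.09)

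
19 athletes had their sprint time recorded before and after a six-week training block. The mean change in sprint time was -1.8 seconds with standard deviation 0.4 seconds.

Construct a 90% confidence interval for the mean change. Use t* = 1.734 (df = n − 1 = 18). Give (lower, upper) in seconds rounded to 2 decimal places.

(-1.96, -1.64)

This is a matched-pairs design, so SE = s_d/√n = 0.4/√19 = 0.0918.
Margin = 1.734 × 0.0918 = 0.1592; the interval is -1.8 ± 0.1592 = (-1.96, -1.64).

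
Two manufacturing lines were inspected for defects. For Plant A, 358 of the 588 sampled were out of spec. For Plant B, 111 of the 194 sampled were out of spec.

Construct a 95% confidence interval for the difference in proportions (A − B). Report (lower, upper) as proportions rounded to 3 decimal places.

p̂₁ = 358/588 = 0.6088 and p̂₂ = 111/194 = 0.5722.
SE₁ = √(p̂₁(1−p̂₁)/n₁) = √(0.6088·0.3912/588) = 0.02013; SE₂ = √(0.5722·0.4278/194) = 0.03552.
Independent samples: SE of the difference = √(SE₁² + SE₂²) = √(0.0004052169 + 0.0012616704) = 0.04083.
z* for 95% confidence is 1.960, so the margin of error is 1.960 × 0.04083 = 0.08003.
Point estimate p̂₁ − p̂₂ = 0.6088 − 0.5722 = 0.0366.
0.0366 ± 0.08003 → (-0.043, 0.117).

(-0.043, 0.117)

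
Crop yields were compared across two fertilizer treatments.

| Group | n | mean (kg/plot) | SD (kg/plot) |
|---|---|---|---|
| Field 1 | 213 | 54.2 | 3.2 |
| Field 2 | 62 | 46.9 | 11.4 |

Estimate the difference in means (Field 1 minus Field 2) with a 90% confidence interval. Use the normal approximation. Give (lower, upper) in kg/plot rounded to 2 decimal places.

Standard errors of each mean: 3.2/√213 = 0.2193 and 11.4/√62 = 1.4478.
SE(x̄₁ − x̄₂) = √(0.2193² + 1.4478²) = 1.4643 for independent samples with unequal variances.
With z* = 1.645, the margin is 1.645 × 1.4643 = 2.4088.
x̄₁ − x̄₂ = 54.2 − 46.9 = 7.3000; the interval is 7.3000 ± 2.4088 = (4.89, 9.71).

(4.89, 9.71)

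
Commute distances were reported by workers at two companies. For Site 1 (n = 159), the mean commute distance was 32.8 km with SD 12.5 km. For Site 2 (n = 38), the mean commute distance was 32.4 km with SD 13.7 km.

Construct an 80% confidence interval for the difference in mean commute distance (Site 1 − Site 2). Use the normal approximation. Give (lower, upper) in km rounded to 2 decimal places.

Standard errors of each mean: 12.5/√159 = 0.9913 and 13.7/√38 = 2.2224.
SE(x̄₁ − x̄₂) = √(0.9913² + 2.2224²) = 2.4335 for independent samples with unequal variances.
With z* = 1.282, the margin is 1.282 × 2.4335 = 3.1197.
x̄₁ − x̄₂ = 32.8 − 32.4 = 0.4000; the interval is 0.4000 ± 3.1197 = (-2.72, 3.52).

(-2.72, 3.52)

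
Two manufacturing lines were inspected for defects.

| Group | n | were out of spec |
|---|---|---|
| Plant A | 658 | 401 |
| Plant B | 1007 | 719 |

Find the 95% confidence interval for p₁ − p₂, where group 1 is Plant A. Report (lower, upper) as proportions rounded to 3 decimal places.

p̂₁ = 401/658 = 0.6094 and p̂₂ = 719/1007 = 0.7140.
SE₁ = √(p̂₁(1−p̂₁)/n₁) = √(0.6094·0.3906/658) = 0.01902; SE₂ = √(0.7140·0.2860/1007) = 0.01424.
Independent samples: SE of the difference = √(SE₁² + SE₂²) = √(0.0003617604 + 0.0002027776) = 0.02376.
z* for 95% confidence is 1.960, so the margin of error is 1.960 × 0.02376 = 0.04657.
Point estimate p̂₁ − p̂₂ = 0.6094 − 0.7140 = -0.1046.
-0.1046 ± 0.04657 → (-0.151, -0.058).

(-0.151, -0.058)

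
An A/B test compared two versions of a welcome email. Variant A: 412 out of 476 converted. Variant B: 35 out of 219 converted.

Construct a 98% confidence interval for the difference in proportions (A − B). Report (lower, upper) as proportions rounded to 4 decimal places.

Sample proportions: 412/476 = 0.8655, 35/219 = 0.1598.
Each SE is √(p̂(1−p̂)/n): √(0.8655·0.1345/476) = 0.01564 and √(0.1598·0.8402/219) = 0.02476.
SE(p̂₁ − p̂₂) = √(SE₁² + SE₂²) = √(0.0002446096 + 0.0006130576) = 0.02929, since the two samples are independent.
At 98% confidence z* = 2.326; margin = 2.326 × 0.02929 = 0.06813.
The difference is 0.8655 − 0.1598 = 0.7057, so the interval is 0.7057 ± 0.06813 = (0.6376, 0.7738).

(0.6376, 0.7738)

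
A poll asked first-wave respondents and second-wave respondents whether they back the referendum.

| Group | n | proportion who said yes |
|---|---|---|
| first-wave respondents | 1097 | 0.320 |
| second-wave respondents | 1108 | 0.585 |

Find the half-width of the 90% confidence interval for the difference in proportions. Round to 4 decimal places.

SE₁ = √(p̂₁(1−p̂₁)/n₁) = √(0.3200·0.6800/1097) = 0.01408; SE₂ = √(0.5850·0.4150/1108) = 0.01480.
Independent samples: SE of the difference = √(SE₁² + SE₂²) = √(0.0001982464 + 0.00021904) = 0.02043.
z* for 90% confidence is 1.645, so the margin of error is 1.645 × 0.02043 = 0.03361.

0.0336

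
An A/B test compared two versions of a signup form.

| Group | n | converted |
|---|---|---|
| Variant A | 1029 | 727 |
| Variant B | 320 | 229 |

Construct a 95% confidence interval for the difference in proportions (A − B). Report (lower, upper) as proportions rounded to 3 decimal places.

Sample proportions: 727/1029 = 0.7065, 229/320 = 0.7156.
Each SE is √(p̂(1−p̂)/n): √(0.7065·0.2935/1029) = 0.01420 and √(0.7156·0.2844/320) = 0.02522.
SE(p̂₁ − p̂₂) = √(SE₁² + SE₂²) = √(0.00020164 + 0.0006360484) = 0.02894, since the two samples are independent.
At 95% confidence z* = 1.960; margin = 1.960 × 0.02894 = 0.05672.
The difference is 0.7065 − 0.7156 = -0.0091, so the interval is -0.0091 ± 0.05672 = (-0.066, 0.048).

(-0.066, 0.048)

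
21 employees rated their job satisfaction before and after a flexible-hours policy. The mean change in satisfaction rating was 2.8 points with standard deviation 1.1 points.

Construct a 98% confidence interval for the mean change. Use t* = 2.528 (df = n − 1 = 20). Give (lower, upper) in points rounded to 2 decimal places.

(2.19, 3.41)

This is a matched-pairs design, so SE = s_d/√n = 1.1/√21 = 0.2400.
Margin = 2.528 × 0.2400 = 0.6067; the interval is 2.8 ± 0.6067 = (2.19, 3.41).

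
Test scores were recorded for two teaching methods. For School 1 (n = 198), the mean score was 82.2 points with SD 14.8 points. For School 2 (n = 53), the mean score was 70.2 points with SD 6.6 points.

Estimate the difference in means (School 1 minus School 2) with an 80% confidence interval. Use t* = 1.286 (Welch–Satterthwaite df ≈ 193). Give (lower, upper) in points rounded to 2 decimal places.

(10.21, 13.79)

Per-group SEs: s₁/√n₁ = 14.8/√198 = 1.0518, s₂/√n₂ = 6.6/√53 = 0.9066.
Unpooled SE of the difference: √(1.10628324 + 0.82192356) = 1.3886.
Margin of error = t* · SE = 1.286 × 1.3886 = 1.7857.
x̄₁ − x̄₂ = 82.2 − 70.2 = 12.0000.
CI: 12.0000 ± 1.7857 = (10.21, 13.79).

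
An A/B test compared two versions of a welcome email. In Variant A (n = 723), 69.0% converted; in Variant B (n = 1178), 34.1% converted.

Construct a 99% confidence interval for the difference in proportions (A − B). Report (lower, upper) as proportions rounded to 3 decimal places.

SE₁ = √(p̂₁(1−p̂₁)/n₁) = √(0.6900·0.3100/723) = 0.01720; SE₂ = √(0.3410·0.6590/1178) = 0.01381.
Independent samples: SE of the difference = √(SE₁² + SE₂²) = √(0.00029584 + 0.0001907161) = 0.02206.
z* for 99% confidence is 2.576, so the margin of error is 2.576 × 0.02206 = 0.05683.
Point estimate p̂₁ − p̂₂ = 0.6900 − 0.3410 = 0.3490.
0.3490 ± 0.05683 → (0.292, 0.406).

(0.292, 0.406)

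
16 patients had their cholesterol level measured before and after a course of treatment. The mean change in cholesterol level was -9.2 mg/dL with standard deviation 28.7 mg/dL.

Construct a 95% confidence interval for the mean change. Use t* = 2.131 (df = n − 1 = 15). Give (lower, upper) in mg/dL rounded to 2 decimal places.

This is a matched-pairs design, so SE = s_d/√n = 28.7/√16 = 7.1750.
Margin = 2.131 × 7.1750 = 15.2899; the interval is -9.2 ± 15.2899 = (-24.49, 6.09).

(-24.49, 6.09)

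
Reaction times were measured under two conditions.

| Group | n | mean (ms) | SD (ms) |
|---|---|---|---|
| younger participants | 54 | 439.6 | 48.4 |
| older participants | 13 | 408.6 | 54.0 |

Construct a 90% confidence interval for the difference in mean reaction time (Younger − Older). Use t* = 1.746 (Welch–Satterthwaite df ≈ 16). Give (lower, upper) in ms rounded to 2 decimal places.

(2.43, 59.57)

SE₁ = s₁/√n₁ = 48.4/√54 = 6.5864; SE₂ = 54.0/√13 = 14.9769.
Independent samples, unequal variances: SE_diff = √(SE₁² + SE₂²) = √(43.38066496 + 224.30753361) = 16.3612.
t* = 1.746, so margin of error = 1.746 × 16.3612 = 28.5667.
Difference in means = 439.6 − 408.6 = 31.0000.
31.0000 ± 28.5667 → (2.43, 59.57).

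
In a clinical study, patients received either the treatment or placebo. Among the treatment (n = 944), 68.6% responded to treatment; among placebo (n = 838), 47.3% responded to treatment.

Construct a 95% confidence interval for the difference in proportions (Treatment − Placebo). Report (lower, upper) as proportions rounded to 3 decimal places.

Each SE is √(p̂(1−p̂)/n): √(0.6860·0.3140/944) = 0.01511 and √(0.4730·0.5270/838) = 0.01725.
SE(p̂₁ − p̂₂) = √(SE₁² + SE₂²) = √(0.0002283121 + 0.0002975625) = 0.02293, since the two samples are independent.
At 95% confidence z* = 1.960; margin = 1.960 × 0.02293 = 0.04494.
The difference is 0.6860 − 0.4730 = 0.2130, so the interval is 0.2130 ± 0.04494 = (0.168, 0.258).

(0.168, 0.258)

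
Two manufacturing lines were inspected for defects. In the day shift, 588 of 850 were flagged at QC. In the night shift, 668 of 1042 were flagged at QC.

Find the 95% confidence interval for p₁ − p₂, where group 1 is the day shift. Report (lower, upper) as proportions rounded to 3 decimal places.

(0.008, 0.093)

p̂₁ = 588/850 = 0.6918 and p̂₂ = 668/1042 = 0.6411.
SE₁ = √(p̂₁(1−p̂₁)/n₁) = √(0.6918·0.3082/850) = 0.01584; SE₂ = √(0.6411·0.3589/1042) = 0.01486.
Independent samples: SE of the difference = √(SE₁² + SE₂²) = √(0.0002509056 + 0.0002208196) = 0.02172.
z* for 95% confidence is 1.960, so the margin of error is 1.960 × 0.02172 = 0.04257.
Point estimate p̂₁ − p̂₂ = 0.6918 − 0.6411 = 0.0507.
0.0507 ± 0.04257 → (0.008, 0.093).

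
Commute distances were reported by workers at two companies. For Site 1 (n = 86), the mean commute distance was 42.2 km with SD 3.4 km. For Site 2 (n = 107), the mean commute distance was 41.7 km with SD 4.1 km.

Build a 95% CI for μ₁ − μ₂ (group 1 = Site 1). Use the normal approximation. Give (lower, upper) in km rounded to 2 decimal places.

Per-group SEs: s₁/√n₁ = 3.4/√86 = 0.3666, s₂/√n₂ = 4.1/√107 = 0.3964.
Unpooled SE of the difference: √(0.13439556 + 0.15713296) = 0.5399.
Margin of error = z* · SE = 1.960 × 0.5399 = 1.0582.
x̄₁ − x̄₂ = 42.2 − 41.7 = 0.5000.
CI: 0.5000 ± 1.0582 = (-0.56, 1.56).

(-0.56, 1.56)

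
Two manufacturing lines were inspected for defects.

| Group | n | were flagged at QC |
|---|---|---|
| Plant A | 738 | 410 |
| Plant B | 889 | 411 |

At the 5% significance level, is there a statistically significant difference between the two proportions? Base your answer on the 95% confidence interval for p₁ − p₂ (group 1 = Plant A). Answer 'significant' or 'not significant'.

p̂₁ = 410/738 = 0.5556 and p̂₂ = 411/889 = 0.4623.
SE₁ = √(p̂₁(1−p̂₁)/n₁) = √(0.5556·0.4444/738) = 0.01829; SE₂ = √(0.4623·0.5377/889) = 0.01672.
Independent samples: SE of the difference = √(SE₁² + SE₂²) = √(0.0003345241 + 0.0002795584) = 0.02478.
z* for 95% confidence is 1.960, so the margin of error is 1.960 × 0.02478 = 0.04857.
Point estimate p̂₁ − p̂₂ = 0.5556 − 0.4623 = 0.0933.
0.0933 ± 0.04857 → (0.04473, 0.14187).
The interval (0.04473, 0.14187) does not contain 0, so the difference is significant.

significant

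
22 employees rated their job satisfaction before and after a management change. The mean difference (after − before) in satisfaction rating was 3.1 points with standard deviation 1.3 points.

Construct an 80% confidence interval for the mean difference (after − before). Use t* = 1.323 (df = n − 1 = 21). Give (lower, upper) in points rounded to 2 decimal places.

(2.73, 3.47)

This is a matched-pairs design, so SE = s_d/√n = 1.3/√22 = 0.2772.
Margin = 1.323 × 0.2772 = 0.3667; the interval is 3.1 ± 0.3667 = (2.73, 3.47).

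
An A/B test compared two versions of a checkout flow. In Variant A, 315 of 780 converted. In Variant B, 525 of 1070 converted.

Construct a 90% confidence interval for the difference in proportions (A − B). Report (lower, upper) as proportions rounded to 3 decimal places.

Sample proportions: 315/780 = 0.4038, 525/1070 = 0.4907.
Each SE is √(p̂(1−p̂)/n): √(0.4038·0.5962/780) = 0.01757 and √(0.4907·0.5093/1070) = 0.01528.
SE(p̂₁ − p̂₂) = √(SE₁² + SE₂²) = √(0.0003087049 + 0.0002334784) = 0.02328, since the two samples are independent.
At 90% confidence z* = 1.645; margin = 1.645 × 0.02328 = 0.03830.
The difference is 0.4038 − 0.4907 = -0.0869, so the interval is -0.0869 ± 0.03830 = (-0.125, -0.049).

(-0.125, -0.049)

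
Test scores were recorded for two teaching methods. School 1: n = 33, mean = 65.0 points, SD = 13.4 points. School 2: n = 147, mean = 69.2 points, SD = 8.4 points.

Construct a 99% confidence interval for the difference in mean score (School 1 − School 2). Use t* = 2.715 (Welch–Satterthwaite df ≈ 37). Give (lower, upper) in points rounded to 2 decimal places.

Per-group SEs: s₁/√n₁ = 13.4/√33 = 2.3326, s₂/√n₂ = 8.4/√147 = 0.6928.
Unpooled SE of the difference: √(5.44102276 + 0.47997184) = 2.4333.
Margin of error = t* · SE = 2.715 × 2.4333 = 6.6064.
x̄₁ − x̄₂ = 65.0 − 69.2 = -4.2000.
CI: -4.2000 ± 6.6064 = (-10.81, 2.41).

(-10.81, 2.41)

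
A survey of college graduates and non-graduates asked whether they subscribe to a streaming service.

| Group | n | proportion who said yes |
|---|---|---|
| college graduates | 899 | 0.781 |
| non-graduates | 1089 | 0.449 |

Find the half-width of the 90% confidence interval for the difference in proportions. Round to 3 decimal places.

0.034

The two standard errors are √(0.7810×0.2190/899) = 0.01379 and √(0.4490×0.5510/1089) = 0.01507.
Because the samples are independent, SE_diff = √(0.01379² + 0.01507²) = 0.02043.
Using z* = 1.645 for 90%, ME = 1.645 × 0.02043 = 0.03361.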